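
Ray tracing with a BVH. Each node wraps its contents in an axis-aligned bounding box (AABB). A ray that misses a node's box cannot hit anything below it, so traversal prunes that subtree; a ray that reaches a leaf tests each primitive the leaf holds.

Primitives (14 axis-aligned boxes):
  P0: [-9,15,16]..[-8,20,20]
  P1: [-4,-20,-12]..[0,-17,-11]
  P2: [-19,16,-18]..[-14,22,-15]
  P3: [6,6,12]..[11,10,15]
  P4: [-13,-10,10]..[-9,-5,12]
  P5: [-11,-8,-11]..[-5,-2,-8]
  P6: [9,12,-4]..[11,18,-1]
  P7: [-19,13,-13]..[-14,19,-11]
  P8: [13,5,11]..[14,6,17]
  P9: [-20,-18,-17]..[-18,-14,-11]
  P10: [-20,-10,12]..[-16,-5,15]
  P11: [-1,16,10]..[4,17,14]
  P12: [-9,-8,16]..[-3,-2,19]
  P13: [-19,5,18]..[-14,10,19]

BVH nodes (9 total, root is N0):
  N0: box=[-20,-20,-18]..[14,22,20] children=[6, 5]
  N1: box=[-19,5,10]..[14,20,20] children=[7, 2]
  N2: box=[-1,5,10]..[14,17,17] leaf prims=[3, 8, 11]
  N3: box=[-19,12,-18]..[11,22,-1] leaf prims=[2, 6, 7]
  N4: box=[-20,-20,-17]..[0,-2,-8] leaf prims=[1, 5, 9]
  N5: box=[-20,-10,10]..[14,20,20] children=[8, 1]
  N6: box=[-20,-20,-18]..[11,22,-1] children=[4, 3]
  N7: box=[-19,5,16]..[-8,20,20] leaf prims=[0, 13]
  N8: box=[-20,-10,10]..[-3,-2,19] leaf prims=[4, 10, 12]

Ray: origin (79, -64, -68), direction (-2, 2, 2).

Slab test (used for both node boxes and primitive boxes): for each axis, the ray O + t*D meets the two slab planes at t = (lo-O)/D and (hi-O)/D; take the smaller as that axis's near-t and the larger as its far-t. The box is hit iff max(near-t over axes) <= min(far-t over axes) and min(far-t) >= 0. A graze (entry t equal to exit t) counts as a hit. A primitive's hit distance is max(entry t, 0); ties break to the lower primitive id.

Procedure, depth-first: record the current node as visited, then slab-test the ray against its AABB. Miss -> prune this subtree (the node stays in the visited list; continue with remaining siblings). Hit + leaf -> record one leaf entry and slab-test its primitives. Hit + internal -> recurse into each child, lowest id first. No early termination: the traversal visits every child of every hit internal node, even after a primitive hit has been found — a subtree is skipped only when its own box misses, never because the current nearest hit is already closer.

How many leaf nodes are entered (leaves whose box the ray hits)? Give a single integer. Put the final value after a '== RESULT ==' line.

Traverse from the root:
N0 x:[65/2,99/2] y:[22,43] z:[25,44] -> hit [65/2,43], descend [5, 6]
  N5 x:[65/2,99/2] y:[27,42] z:[39,44] -> hit [39,42], descend [1, 8]
    N1 x:[65/2,49] y:[69/2,42] z:[39,44] -> hit [39,42], descend [2, 7]
      N2 x:[65/2,40] y:[69/2,81/2] z:[39,85/2] -> hit [39,40] leaf, test {P3(miss), P8(miss), P11@t=40}
      N7 x:[87/2,49] y:[69/2,42] z:[42,44] -> miss, prune
    N8 x:[41,99/2] y:[27,31] z:[39,87/2] -> miss, prune
  N6 x:[34,99/2] y:[22,43] z:[25,67/2] -> miss, prune

Summary -> nodes [0, 5, 1, 2, 7, 8, 6]; box-tests=7; leaf-entries=1; first=P11

== RESULT ==
1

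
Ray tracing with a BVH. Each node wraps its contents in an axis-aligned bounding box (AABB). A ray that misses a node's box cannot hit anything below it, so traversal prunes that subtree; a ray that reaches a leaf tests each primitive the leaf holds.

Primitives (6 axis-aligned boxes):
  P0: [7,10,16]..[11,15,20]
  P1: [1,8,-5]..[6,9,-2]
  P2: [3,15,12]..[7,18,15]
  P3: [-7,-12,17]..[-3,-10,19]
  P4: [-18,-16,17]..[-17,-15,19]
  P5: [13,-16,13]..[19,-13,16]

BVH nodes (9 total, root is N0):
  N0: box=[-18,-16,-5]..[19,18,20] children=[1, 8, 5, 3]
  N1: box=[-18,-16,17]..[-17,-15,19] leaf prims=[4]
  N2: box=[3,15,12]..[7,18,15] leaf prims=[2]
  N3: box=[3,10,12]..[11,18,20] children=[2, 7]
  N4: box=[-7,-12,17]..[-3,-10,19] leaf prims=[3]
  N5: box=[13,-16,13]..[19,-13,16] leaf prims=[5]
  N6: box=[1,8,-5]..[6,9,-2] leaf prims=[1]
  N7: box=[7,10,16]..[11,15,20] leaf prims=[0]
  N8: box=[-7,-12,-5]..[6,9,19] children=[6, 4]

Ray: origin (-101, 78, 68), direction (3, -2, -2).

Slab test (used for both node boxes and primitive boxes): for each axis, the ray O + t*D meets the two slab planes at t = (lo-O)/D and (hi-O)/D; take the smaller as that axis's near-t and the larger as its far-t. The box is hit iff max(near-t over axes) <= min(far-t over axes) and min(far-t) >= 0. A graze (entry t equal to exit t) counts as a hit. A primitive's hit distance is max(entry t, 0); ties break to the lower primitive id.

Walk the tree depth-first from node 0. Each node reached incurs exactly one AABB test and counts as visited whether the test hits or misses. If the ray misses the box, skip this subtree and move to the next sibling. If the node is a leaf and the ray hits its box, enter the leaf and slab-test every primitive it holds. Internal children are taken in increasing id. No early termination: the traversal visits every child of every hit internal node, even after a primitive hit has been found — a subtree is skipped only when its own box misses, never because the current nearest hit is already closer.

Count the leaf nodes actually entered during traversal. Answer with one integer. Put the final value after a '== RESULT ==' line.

Trace the traversal:
N0 x:[83/3,40] y:[30,47] z:[24,73/2] -> hit [30,73/2], descend [1, 3, 5, 8]
  N1 x:[83/3,28] y:[93/2,47] z:[49/2,51/2] -> miss, prune
  N3 x:[104/3,112/3] y:[30,34] z:[24,28] -> miss, prune
  N5 x:[38,40] y:[91/2,47] z:[26,55/2] -> miss, prune
  N8 x:[94/3,107/3] y:[69/2,45] z:[49/2,73/2] -> hit [69/2,107/3], descend [4, 6]
    N4 x:[94/3,98/3] y:[44,45] z:[49/2,51/2] -> miss, prune
    N6 x:[34,107/3] y:[69/2,35] z:[35,73/2] -> hit [35,35] leaf, test {P1@t=35}

order=[0, 1, 3, 5, 8, 4, 6]  |boxes|=7  |leaves|=1  hit=P1

== RESULT ==
1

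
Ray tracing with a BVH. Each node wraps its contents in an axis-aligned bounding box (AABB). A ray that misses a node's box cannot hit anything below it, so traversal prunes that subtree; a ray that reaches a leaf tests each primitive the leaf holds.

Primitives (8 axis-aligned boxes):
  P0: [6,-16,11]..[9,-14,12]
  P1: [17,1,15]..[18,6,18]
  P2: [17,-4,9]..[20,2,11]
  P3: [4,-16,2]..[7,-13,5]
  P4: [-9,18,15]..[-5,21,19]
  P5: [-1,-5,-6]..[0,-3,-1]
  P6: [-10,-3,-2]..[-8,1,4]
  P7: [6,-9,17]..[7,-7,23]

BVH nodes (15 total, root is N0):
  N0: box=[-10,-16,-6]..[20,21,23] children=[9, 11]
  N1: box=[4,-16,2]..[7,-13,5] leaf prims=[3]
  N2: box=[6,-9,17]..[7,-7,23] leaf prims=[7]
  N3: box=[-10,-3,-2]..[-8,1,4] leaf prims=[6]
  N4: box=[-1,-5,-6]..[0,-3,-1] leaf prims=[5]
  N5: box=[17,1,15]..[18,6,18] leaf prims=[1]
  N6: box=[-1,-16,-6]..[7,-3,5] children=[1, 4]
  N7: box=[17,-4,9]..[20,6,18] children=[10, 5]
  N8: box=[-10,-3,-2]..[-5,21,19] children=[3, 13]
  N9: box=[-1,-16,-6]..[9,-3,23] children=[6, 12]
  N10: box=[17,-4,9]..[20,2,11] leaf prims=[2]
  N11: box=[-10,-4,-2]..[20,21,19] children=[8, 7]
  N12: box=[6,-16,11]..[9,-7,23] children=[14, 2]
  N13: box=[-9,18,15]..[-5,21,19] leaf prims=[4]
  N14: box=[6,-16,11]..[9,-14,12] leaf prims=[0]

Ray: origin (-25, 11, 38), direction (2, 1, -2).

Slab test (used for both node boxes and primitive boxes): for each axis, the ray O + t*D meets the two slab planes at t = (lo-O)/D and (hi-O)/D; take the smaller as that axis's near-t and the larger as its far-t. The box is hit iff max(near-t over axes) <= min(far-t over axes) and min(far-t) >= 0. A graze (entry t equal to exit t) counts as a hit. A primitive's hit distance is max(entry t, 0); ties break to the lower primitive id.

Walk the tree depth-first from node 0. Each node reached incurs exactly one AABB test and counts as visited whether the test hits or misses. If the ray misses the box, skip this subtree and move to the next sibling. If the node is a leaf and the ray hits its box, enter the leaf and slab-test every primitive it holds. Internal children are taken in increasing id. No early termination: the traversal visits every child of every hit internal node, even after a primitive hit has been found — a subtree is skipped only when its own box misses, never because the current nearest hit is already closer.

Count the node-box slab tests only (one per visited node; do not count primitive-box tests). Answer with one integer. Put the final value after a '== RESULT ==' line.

Walk:
N0 x:[15/2,45/2] y:[-27,10] z:[15/2,22] -> hit [15/2,10], descend [9, 11]
  N9 x:[12,17] y:[-27,-14] z:[15/2,22] -> miss, prune
  N11 x:[15/2,45/2] y:[-15,10] z:[19/2,20] -> hit [19/2,10], descend [7, 8]
    N7 x:[21,45/2] y:[-15,-5] z:[10,29/2] -> miss, prune
    N8 x:[15/2,10] y:[-14,10] z:[19/2,20] -> hit [19/2,10], descend [3, 13]
      N3 x:[15/2,17/2] y:[-14,-10] z:[17,20] -> miss, prune
      N13 x:[8,10] y:[7,10] z:[19/2,23/2] -> hit [19/2,10] leaf, test {P4@t=19/2}

Summary -> nodes [0, 9, 11, 7, 8, 3, 13]; box-tests=7; leaf-entries=1; first=P4

== RESULT ==
7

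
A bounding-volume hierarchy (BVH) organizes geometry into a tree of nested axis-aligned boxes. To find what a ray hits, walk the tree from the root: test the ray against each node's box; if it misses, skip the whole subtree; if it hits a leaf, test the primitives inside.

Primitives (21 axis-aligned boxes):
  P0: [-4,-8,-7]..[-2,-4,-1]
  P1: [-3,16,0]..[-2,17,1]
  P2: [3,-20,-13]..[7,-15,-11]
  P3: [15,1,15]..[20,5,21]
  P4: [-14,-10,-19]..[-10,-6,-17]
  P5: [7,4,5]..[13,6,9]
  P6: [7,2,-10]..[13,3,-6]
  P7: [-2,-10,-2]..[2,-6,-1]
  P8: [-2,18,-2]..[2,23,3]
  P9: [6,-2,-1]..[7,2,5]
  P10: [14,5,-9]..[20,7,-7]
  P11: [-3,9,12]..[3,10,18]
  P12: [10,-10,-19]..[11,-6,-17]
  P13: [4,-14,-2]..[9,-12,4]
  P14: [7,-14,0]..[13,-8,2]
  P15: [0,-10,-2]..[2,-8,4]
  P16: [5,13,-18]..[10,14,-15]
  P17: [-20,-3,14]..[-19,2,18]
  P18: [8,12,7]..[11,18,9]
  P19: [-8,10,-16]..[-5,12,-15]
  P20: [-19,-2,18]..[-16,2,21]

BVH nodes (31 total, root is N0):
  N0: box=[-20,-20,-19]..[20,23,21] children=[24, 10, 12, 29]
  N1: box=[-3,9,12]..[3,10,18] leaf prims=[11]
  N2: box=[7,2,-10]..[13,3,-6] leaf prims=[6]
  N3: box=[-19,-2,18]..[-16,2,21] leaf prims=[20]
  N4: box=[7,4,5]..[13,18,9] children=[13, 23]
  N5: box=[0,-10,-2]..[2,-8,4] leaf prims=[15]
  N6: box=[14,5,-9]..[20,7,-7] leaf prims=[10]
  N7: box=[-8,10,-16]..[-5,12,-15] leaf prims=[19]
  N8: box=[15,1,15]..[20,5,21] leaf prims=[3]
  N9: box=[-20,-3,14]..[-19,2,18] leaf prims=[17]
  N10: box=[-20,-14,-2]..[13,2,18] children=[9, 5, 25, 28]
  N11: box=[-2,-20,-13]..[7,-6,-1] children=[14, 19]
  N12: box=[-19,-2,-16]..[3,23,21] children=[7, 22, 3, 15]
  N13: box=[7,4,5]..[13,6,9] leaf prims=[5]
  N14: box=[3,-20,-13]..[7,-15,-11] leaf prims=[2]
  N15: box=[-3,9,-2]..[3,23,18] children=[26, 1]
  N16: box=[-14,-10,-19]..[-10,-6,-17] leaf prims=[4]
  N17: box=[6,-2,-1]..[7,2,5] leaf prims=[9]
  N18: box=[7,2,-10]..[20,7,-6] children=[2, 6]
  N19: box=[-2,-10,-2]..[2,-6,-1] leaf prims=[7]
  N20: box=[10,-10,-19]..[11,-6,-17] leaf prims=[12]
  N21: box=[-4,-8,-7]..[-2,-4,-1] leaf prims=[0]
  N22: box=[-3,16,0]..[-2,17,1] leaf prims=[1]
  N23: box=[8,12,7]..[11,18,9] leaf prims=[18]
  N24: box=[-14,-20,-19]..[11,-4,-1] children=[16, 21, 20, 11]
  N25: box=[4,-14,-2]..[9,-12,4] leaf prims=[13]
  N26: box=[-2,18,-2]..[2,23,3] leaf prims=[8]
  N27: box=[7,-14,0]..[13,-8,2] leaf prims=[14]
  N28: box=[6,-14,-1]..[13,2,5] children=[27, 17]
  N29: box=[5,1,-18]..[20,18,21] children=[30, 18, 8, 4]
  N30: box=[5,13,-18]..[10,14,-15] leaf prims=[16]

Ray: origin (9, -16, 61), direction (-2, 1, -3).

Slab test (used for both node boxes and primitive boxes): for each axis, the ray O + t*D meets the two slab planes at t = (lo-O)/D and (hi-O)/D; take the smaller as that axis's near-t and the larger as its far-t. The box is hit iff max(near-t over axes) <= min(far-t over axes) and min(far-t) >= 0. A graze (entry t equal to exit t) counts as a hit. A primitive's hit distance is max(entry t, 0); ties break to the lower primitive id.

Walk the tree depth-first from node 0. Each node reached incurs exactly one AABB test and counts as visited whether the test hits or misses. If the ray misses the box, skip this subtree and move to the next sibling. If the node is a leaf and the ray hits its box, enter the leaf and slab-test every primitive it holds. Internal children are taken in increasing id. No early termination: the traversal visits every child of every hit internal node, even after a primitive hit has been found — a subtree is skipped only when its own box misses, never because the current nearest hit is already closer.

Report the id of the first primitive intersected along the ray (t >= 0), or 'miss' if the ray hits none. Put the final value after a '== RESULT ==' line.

Walk:
N0 x:[-11/2,29/2] y:[-4,39] z:[40/3,80/3] -> hit [40/3,29/2], descend [10, 12, 24, 29]
  N10 x:[-2,29/2] y:[2,18] z:[43/3,21] -> hit [43/3,29/2], descend [5, 9, 25, 28]
    N5 x:[7/2,9/2] y:[6,8] z:[19,21] -> miss, prune
    N9 x:[14,29/2] y:[13,18] z:[43/3,47/3] -> hit [43/3,29/2] leaf, test {P17@t=43/3}
    N25 x:[0,5/2] y:[2,4] z:[19,21] -> miss, prune
    N28 x:[-2,3/2] y:[2,18] z:[56/3,62/3] -> miss, prune
  N12 x:[3,14] y:[14,39] z:[40/3,77/3] -> hit [14,14], descend [3, 7, 15, 22]
    N3 x:[25/2,14] y:[14,18] z:[40/3,43/3] -> hit [14,14] leaf, test {P20@t=14}
    N7 x:[7,17/2] y:[26,28] z:[76/3,77/3] -> miss, prune
    N15 x:[3,6] y:[25,39] z:[43/3,21] -> miss, prune
    N22 x:[11/2,6] y:[32,33] z:[20,61/3] -> miss, prune
  N24 x:[-1,23/2] y:[-4,12] z:[62/3,80/3] -> miss, prune
  N29 x:[-11/2,2] y:[17,34] z:[40/3,79/3] -> miss, prune

order=[0, 10, 5, 9, 25, 28, 12, 3, 7, 15, 22, 24, 29]  |boxes|=13  |leaves|=2  hit=P20

== RESULT ==
20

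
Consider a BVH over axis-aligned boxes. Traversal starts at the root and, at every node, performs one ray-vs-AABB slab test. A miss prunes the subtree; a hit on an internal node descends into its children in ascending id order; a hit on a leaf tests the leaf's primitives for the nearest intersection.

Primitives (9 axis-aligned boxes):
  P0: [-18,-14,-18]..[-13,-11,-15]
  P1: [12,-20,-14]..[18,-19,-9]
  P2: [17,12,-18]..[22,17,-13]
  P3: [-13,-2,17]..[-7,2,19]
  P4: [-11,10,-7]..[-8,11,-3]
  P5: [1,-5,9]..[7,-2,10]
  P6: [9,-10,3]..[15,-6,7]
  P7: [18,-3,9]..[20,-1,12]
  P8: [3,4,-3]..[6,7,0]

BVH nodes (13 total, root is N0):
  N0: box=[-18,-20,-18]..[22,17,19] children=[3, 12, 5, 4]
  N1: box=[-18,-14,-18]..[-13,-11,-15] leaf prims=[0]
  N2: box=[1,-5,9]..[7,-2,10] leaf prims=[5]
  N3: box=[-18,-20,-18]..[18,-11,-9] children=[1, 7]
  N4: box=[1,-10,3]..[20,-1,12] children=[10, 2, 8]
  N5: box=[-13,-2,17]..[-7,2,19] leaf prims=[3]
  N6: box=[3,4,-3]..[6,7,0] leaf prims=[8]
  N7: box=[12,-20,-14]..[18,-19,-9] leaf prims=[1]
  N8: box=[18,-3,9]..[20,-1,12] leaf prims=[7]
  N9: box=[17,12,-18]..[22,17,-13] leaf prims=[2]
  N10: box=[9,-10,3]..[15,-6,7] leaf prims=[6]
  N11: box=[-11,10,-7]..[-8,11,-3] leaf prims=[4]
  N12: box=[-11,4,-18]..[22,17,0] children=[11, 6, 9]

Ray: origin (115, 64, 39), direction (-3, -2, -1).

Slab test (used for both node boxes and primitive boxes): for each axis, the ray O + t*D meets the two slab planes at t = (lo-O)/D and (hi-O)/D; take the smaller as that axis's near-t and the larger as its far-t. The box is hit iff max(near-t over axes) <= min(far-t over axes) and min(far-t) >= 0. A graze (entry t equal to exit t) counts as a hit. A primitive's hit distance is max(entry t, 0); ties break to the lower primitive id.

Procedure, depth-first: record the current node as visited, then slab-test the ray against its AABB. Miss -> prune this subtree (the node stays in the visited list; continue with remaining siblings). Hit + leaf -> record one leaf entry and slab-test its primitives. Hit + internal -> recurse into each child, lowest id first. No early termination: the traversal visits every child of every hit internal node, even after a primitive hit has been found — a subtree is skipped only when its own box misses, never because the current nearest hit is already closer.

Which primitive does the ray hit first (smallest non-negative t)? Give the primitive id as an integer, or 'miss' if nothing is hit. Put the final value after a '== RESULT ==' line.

Trace the traversal:
N0 x:[31,133/3] y:[47/2,42] z:[20,57] -> hit [31,42], descend [3, 4, 5, 12]
  N3 x:[97/3,133/3] y:[75/2,42] z:[48,57] -> miss, prune
  N4 x:[95/3,38] y:[65/2,37] z:[27,36] -> hit [65/2,36], descend [2, 8, 10]
    N2 x:[36,38] y:[33,69/2] z:[29,30] -> miss, prune
    N8 x:[95/3,97/3] y:[65/2,67/2] z:[27,30] -> miss, prune
    N10 x:[100/3,106/3] y:[35,37] z:[32,36] -> hit [35,106/3] leaf, test {P6@t=35}
  N5 x:[122/3,128/3] y:[31,33] z:[20,22] -> miss, prune
  N12 x:[31,42] y:[47/2,30] z:[39,57] -> miss, prune

8 AABB tests over nodes [0, 3, 4, 2, 8, 10, 5, 12]; 1 leaf entered; closest P6.

== RESULT ==
6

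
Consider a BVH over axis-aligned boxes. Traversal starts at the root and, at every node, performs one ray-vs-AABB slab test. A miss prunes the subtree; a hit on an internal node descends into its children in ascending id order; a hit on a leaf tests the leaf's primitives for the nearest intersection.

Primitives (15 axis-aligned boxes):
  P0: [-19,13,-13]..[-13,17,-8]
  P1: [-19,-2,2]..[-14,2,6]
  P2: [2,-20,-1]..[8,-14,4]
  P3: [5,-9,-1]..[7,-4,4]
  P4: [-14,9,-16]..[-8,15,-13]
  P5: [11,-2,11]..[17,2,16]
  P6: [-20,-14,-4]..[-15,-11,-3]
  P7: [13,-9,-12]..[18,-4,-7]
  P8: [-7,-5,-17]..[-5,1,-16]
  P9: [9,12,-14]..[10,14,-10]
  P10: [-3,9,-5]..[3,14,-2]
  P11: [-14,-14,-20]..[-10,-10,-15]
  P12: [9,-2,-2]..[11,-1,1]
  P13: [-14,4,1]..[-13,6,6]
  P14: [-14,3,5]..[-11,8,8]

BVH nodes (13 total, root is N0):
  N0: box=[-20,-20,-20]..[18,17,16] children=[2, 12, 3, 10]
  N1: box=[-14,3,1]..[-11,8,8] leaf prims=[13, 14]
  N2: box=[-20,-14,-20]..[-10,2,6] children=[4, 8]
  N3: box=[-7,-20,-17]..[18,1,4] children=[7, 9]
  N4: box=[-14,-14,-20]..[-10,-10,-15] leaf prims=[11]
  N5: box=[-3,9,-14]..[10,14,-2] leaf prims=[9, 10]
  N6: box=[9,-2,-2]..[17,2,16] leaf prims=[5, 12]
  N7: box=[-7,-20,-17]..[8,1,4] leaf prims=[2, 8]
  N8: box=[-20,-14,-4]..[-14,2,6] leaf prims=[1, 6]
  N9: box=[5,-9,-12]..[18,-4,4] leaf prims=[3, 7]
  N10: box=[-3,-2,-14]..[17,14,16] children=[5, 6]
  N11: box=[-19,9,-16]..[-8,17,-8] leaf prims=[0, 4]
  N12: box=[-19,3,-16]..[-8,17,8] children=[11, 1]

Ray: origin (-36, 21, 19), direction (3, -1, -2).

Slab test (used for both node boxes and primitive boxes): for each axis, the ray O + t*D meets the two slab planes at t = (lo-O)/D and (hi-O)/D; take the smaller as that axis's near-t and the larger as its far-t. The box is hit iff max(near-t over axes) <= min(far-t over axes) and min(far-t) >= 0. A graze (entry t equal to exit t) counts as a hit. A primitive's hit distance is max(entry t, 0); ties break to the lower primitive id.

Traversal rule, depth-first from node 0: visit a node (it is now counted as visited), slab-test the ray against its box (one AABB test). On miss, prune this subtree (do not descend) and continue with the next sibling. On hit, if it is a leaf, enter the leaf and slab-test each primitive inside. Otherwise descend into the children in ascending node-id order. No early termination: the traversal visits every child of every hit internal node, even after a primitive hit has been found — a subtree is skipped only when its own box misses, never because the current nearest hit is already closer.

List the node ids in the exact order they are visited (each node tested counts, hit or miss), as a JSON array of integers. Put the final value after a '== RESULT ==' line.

Trace the traversal:
N0 x:[16/3,18] y:[4,41] z:[3/2,39/2] -> hit [16/3,18], descend [2, 3, 10, 12]
  N2 x:[16/3,26/3] y:[19,35] z:[13/2,39/2] -> miss, prune
  N3 x:[29/3,18] y:[20,41] z:[15/2,18] -> miss, prune
  N10 x:[11,53/3] y:[7,23] z:[3/2,33/2] -> hit [11,33/2], descend [5, 6]
    N5 x:[11,46/3] y:[7,12] z:[21/2,33/2] -> hit [11,12] leaf, test {P9(miss), P10@t=11}
    N6 x:[15,53/3] y:[19,23] z:[3/2,21/2] -> miss, prune
  N12 x:[17/3,28/3] y:[4,18] z:[11/2,35/2] -> hit [17/3,28/3], descend [1, 11]
    N1 x:[22/3,25/3] y:[13,18] z:[11/2,9] -> miss, prune
    N11 x:[17/3,28/3] y:[4,12] z:[27/2,35/2] -> miss, prune

order=[0, 2, 3, 10, 5, 6, 12, 1, 11]  |boxes|=9  |leaves|=1  hit=P10

== RESULT ==
[0, 2, 3, 10, 5, 6, 12, 1, 11]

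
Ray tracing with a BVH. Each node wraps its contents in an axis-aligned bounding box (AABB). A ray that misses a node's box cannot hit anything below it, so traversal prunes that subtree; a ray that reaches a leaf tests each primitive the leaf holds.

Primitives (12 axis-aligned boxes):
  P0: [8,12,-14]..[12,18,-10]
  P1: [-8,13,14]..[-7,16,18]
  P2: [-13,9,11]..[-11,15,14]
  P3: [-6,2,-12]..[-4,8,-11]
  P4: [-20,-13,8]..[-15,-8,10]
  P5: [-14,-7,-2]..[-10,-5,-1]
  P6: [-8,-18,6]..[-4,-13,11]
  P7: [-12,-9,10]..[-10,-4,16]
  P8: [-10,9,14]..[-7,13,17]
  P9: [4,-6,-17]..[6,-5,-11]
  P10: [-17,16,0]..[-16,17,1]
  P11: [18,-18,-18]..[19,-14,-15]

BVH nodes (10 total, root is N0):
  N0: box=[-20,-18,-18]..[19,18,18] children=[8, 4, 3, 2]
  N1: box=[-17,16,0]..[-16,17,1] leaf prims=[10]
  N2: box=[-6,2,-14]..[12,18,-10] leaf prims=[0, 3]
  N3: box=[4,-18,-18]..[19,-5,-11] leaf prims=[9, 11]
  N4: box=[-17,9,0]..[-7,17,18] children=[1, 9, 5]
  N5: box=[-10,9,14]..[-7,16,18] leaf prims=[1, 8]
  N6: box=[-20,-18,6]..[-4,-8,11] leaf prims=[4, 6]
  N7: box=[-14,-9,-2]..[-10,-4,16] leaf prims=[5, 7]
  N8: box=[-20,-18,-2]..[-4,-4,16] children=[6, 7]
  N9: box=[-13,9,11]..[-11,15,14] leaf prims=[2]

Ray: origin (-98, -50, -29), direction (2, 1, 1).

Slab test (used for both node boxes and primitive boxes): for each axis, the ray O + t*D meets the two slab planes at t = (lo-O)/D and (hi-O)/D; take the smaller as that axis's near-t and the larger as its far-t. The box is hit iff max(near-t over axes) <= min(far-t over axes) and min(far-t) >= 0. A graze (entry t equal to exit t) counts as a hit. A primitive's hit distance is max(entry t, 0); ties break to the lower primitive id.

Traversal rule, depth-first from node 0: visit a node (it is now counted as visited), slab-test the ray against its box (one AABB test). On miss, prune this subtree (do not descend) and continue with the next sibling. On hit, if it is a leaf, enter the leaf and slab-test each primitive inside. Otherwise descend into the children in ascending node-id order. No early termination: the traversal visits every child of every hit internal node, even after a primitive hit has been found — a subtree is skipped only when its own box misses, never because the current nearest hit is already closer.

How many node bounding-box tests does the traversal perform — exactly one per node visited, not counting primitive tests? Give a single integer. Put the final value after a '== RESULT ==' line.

Traverse from the root:
N0 x:[39,117/2] y:[32,68] z:[11,47] -> hit [39,47], descend [2, 3, 4, 8]
  N2 x:[46,55] y:[52,68] z:[15,19] -> miss, prune
  N3 x:[51,117/2] y:[32,45] z:[11,18] -> miss, prune
  N4 x:[81/2,91/2] y:[59,67] z:[29,47] -> miss, prune
  N8 x:[39,47] y:[32,46] z:[27,45] -> hit [39,45], descend [6, 7]
    N6 x:[39,47] y:[32,42] z:[35,40] -> hit [39,40] leaf, test {P4@t=39, P6(miss)}
    N7 x:[42,44] y:[41,46] z:[27,45] -> hit [42,44] leaf, test {P5(miss), P7@t=43}

Visited [0, 2, 3, 4, 8, 6, 7]. Tests: 7 box, 2 leaf. Nearest: P4.

== RESULT ==
7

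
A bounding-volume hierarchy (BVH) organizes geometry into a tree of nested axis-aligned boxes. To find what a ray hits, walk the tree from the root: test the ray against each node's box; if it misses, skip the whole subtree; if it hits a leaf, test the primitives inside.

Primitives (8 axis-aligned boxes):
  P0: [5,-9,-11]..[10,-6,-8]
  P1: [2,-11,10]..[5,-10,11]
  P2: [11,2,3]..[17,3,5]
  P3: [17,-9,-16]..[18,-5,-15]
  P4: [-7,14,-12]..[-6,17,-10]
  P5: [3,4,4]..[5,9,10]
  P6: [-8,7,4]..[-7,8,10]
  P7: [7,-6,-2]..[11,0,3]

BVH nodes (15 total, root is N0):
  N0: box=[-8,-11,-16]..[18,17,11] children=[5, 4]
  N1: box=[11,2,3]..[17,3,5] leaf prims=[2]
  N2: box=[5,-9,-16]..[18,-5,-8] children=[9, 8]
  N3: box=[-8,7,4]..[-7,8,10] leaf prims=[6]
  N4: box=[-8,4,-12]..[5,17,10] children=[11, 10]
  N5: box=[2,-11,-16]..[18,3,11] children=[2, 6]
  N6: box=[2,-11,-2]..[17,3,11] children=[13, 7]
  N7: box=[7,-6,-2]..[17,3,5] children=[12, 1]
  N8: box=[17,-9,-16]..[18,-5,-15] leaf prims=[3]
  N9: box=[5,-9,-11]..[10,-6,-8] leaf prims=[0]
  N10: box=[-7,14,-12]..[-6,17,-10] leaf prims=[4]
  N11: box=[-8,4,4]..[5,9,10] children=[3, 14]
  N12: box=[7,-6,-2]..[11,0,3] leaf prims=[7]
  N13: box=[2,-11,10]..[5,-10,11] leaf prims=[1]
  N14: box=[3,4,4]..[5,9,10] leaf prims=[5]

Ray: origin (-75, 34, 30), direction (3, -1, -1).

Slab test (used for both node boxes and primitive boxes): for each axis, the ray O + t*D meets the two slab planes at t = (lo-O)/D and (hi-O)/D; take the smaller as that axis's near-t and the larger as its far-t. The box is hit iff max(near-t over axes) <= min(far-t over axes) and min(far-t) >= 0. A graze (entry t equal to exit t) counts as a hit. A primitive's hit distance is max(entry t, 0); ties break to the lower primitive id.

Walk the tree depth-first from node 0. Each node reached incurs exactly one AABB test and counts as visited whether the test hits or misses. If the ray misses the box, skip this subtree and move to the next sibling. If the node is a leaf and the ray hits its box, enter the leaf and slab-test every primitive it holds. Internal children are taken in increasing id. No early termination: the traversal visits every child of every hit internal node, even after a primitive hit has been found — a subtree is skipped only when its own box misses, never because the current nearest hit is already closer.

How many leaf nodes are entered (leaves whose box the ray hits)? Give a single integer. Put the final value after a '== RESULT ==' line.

Traverse from the root:
N0 x:[67/3,31] y:[17,45] z:[19,46] -> hit [67/3,31], descend [4, 5]
  N4 x:[67/3,80/3] y:[17,30] z:[20,42] -> hit [67/3,80/3], descend [10, 11]
    N10 x:[68/3,23] y:[17,20] z:[40,42] -> miss, prune
    N11 x:[67/3,80/3] y:[25,30] z:[20,26] -> hit [25,26], descend [3, 14]
      N3 x:[67/3,68/3] y:[26,27] z:[20,26] -> miss, prune
      N14 x:[26,80/3] y:[25,30] z:[20,26] -> hit [26,26] leaf, test {P5@t=26}
  N5 x:[77/3,31] y:[31,45] z:[19,46] -> hit [31,31], descend [2, 6]
    N2 x:[80/3,31] y:[39,43] z:[38,46] -> miss, prune
    N6 x:[77/3,92/3] y:[31,45] z:[19,32] -> miss, prune

9 AABB tests over nodes [0, 4, 10, 11, 3, 14, 5, 2, 6]; 1 leaf entered; closest P5.

== RESULT ==
1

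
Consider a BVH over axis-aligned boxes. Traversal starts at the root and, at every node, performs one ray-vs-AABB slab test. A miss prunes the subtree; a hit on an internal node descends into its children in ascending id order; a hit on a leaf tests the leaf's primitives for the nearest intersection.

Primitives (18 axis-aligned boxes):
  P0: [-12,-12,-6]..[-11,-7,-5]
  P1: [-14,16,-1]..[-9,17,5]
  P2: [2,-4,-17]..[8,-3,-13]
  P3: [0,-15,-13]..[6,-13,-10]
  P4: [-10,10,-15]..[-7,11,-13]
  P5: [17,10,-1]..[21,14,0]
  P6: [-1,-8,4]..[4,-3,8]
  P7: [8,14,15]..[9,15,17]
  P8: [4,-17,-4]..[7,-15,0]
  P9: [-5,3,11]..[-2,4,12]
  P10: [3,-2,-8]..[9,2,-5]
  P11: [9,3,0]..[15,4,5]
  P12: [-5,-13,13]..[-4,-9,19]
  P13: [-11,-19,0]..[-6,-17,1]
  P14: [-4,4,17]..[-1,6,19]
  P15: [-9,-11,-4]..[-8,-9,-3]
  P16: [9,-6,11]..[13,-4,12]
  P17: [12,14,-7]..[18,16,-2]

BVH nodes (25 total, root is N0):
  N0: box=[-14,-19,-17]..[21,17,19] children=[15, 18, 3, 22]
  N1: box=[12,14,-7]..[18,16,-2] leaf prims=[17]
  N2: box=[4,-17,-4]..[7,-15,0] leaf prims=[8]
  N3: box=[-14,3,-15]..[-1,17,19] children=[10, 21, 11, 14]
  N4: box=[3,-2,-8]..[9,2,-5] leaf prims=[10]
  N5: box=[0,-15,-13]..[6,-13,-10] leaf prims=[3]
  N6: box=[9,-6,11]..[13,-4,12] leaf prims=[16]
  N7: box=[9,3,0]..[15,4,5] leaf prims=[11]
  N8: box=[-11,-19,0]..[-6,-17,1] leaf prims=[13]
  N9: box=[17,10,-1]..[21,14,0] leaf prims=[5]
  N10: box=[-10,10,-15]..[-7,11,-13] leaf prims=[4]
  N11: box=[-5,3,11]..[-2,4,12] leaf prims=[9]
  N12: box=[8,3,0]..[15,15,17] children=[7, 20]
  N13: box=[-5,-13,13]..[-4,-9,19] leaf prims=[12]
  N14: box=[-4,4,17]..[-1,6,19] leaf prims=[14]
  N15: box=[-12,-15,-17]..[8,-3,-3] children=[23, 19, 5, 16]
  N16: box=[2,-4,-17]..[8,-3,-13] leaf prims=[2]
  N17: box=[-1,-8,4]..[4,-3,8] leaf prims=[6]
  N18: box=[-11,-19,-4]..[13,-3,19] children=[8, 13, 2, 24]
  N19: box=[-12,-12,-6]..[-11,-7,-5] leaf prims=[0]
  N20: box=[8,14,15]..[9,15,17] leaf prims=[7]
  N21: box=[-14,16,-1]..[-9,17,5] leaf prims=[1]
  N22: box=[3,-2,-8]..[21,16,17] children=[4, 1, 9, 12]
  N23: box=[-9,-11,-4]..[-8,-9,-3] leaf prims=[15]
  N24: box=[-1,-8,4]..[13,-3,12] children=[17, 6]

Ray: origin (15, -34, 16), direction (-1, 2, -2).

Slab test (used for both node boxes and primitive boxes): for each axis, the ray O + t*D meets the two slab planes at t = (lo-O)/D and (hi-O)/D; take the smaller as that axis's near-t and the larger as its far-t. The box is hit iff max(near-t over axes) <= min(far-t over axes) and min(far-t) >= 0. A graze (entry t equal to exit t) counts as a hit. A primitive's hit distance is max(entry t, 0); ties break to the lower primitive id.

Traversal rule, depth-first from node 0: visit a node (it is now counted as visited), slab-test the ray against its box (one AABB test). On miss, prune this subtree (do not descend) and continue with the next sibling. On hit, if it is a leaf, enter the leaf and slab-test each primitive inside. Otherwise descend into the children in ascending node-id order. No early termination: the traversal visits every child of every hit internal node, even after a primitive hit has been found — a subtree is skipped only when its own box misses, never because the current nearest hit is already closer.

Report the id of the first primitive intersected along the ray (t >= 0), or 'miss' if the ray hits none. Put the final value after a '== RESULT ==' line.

Walk:
N0 x:[-6,29] y:[15/2,51/2] z:[-3/2,33/2] -> hit [15/2,33/2], descend [3, 15, 18, 22]
  N3 x:[16,29] y:[37/2,51/2] z:[-3/2,31/2] -> miss, prune
  N15 x:[7,27] y:[19/2,31/2] z:[19/2,33/2] -> hit [19/2,31/2], descend [5, 16, 19, 23]
    N5 x:[9,15] y:[19/2,21/2] z:[13,29/2] -> miss, prune
    N16 x:[7,13] y:[15,31/2] z:[29/2,33/2] -> miss, prune
    N19 x:[26,27] y:[11,27/2] z:[21/2,11] -> miss, prune
    N23 x:[23,24] y:[23/2,25/2] z:[19/2,10] -> miss, prune
  N18 x:[2,26] y:[15/2,31/2] z:[-3/2,10] -> hit [15/2,10], descend [2, 8, 13, 24]
    N2 x:[8,11] y:[17/2,19/2] z:[8,10] -> hit [17/2,19/2] leaf, test {P8@t=17/2}
    N8 x:[21,26] y:[15/2,17/2] z:[15/2,8] -> miss, prune
    N13 x:[19,20] y:[21/2,25/2] z:[-3/2,3/2] -> miss, prune
    N24 x:[2,16] y:[13,31/2] z:[2,6] -> miss, prune
  N22 x:[-6,12] y:[16,25] z:[-1/2,12] -> miss, prune

Summary -> nodes [0, 3, 15, 5, 16, 19, 23, 18, 2, 8, 13, 24, 22]; box-tests=13; leaf-entries=1; first=P8

== RESULT ==
8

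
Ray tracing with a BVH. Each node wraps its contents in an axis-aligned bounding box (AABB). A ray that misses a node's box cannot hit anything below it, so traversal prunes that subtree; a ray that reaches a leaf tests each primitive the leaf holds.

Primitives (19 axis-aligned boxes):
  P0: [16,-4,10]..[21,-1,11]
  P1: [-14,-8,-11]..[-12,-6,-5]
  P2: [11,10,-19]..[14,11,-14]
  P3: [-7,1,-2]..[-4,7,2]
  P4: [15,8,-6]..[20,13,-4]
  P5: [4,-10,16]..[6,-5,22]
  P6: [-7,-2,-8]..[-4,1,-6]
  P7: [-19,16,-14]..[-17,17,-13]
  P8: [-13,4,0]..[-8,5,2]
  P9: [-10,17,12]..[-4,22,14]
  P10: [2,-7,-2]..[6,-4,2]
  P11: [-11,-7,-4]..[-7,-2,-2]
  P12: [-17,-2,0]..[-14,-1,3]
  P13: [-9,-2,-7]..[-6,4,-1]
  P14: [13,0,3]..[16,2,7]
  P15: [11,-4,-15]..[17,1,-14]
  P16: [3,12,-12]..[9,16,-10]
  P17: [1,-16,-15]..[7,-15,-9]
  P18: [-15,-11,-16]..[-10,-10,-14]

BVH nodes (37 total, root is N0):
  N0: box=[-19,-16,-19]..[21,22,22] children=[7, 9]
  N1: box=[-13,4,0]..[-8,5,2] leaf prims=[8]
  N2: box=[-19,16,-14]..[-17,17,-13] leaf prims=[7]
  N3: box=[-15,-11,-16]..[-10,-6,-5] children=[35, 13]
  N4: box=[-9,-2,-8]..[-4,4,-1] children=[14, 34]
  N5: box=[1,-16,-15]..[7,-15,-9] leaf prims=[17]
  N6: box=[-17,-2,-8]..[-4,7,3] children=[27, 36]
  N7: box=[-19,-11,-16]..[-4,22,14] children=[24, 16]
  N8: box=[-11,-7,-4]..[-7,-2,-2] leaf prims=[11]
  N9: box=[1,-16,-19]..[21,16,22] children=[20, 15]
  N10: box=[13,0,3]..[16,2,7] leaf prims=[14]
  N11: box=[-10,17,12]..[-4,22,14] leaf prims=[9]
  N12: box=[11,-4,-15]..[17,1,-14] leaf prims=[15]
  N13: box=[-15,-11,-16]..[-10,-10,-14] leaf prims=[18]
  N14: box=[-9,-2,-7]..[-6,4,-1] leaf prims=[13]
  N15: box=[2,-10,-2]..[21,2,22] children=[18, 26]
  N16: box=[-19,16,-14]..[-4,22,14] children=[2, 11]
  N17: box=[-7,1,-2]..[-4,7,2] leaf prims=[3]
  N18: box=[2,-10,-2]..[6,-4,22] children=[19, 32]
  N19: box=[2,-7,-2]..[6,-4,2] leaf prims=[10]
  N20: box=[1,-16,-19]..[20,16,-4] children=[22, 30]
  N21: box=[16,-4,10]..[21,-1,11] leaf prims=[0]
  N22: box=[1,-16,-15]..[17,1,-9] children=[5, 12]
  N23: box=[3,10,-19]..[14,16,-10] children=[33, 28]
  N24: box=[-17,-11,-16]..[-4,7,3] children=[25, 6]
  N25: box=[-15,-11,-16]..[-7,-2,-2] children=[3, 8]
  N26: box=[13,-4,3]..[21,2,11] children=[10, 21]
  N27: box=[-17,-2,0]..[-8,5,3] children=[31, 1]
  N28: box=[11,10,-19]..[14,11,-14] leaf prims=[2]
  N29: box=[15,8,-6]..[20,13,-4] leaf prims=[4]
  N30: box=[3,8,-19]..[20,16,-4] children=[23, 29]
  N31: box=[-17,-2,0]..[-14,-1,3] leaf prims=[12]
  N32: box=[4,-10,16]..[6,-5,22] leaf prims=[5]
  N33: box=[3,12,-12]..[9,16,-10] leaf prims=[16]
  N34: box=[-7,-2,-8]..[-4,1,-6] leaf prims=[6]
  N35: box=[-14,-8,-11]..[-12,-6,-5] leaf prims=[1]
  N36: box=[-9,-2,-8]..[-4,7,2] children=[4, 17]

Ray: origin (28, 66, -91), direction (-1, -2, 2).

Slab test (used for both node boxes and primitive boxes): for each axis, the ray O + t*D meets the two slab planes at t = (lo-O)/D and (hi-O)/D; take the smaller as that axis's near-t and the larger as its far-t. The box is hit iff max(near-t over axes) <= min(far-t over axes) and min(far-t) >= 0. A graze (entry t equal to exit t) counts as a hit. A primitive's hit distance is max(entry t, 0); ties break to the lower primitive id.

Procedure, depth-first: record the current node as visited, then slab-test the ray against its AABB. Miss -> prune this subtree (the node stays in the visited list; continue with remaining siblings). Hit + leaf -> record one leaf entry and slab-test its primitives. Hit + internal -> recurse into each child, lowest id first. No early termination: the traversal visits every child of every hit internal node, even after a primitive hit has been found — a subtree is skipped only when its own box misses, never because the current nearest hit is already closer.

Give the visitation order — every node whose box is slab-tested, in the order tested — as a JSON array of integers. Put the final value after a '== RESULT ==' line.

Traverse from the root:
N0 x:[7,47] y:[22,41] z:[36,113/2] -> hit [36,41], descend [7, 9]
  N7 x:[32,47] y:[22,77/2] z:[75/2,105/2] -> hit [75/2,77/2], descend [16, 24]
    N16 x:[32,47] y:[22,25] z:[77/2,105/2] -> miss, prune
    N24 x:[32,45] y:[59/2,77/2] z:[75/2,47] -> hit [75/2,77/2], descend [6, 25]
      N6 x:[32,45] y:[59/2,34] z:[83/2,47] -> miss, prune
      N25 x:[35,43] y:[34,77/2] z:[75/2,89/2] -> hit [75/2,77/2], descend [3, 8]
        N3 x:[38,43] y:[36,77/2] z:[75/2,43] -> hit [38,77/2], descend [13, 35]
          N13 x:[38,43] y:[38,77/2] z:[75/2,77/2] -> hit [38,77/2] leaf, test {P18@t=38}
          N35 x:[40,42] y:[36,37] z:[40,43] -> miss, prune
        N8 x:[35,39] y:[34,73/2] z:[87/2,89/2] -> miss, prune
  N9 x:[7,27] y:[25,41] z:[36,113/2] -> miss, prune

11 AABB tests over nodes [0, 7, 16, 24, 6, 25, 3, 13, 35, 8, 9]; 1 leaf entered; closest P18.

== RESULT ==
[0, 7, 16, 24, 6, 25, 3, 13, 35, 8, 9]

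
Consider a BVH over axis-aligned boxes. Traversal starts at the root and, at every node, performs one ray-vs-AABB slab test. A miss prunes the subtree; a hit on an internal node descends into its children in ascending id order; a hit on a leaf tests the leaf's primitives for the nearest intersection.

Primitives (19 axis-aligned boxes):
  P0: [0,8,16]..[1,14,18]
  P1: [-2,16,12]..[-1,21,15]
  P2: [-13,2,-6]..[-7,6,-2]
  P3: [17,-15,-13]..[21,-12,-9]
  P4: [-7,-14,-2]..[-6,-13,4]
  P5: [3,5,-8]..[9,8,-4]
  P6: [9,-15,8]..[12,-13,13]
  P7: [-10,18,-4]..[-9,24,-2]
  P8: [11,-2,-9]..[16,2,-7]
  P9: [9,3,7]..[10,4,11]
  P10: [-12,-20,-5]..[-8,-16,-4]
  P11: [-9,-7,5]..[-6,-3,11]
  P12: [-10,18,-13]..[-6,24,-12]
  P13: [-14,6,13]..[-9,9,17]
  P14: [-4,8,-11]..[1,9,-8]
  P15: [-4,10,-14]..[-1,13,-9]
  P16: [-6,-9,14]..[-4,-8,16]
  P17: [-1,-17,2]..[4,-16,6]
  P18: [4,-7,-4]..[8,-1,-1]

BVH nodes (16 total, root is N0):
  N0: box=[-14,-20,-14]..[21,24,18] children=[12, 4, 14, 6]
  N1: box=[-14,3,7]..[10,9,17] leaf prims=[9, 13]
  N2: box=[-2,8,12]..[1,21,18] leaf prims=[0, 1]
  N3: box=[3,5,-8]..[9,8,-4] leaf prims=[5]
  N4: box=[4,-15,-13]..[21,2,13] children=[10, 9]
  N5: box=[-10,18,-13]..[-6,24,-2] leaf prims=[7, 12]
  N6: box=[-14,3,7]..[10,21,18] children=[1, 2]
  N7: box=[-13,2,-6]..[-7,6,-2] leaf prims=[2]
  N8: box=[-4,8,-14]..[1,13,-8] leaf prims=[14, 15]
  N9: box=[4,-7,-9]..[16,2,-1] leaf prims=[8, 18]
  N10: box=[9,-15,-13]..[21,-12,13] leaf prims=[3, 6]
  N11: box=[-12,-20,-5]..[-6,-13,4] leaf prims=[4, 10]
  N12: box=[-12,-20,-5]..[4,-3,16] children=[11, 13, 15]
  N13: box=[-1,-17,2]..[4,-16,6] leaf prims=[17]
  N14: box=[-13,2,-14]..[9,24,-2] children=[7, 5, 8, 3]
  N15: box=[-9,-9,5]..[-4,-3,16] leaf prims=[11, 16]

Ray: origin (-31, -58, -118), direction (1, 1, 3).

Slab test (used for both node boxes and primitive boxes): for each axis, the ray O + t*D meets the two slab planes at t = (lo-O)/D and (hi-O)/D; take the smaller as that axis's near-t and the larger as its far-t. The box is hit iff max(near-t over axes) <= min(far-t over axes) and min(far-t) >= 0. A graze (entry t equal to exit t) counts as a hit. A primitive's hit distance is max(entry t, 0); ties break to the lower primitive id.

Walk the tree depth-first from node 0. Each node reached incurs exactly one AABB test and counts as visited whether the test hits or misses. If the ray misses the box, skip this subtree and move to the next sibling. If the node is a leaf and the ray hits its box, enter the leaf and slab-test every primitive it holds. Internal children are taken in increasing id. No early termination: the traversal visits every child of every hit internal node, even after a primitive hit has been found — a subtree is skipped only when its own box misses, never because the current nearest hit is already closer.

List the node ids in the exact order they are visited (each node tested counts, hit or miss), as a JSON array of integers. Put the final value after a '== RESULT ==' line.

Trace the traversal:
N0 x:[17,52] y:[38,82] z:[104/3,136/3] -> hit [38,136/3], descend [4, 6, 12, 14]
  N4 x:[35,52] y:[43,60] z:[35,131/3] -> hit [43,131/3], descend [9, 10]
    N9 x:[35,47] y:[51,60] z:[109/3,39] -> miss, prune
    N10 x:[40,52] y:[43,46] z:[35,131/3] -> hit [43,131/3] leaf, test {P3(miss), P6@t=43}
  N6 x:[17,41] y:[61,79] z:[125/3,136/3] -> miss, prune
  N12 x:[19,35] y:[38,55] z:[113/3,134/3] -> miss, prune
  N14 x:[18,40] y:[60,82] z:[104/3,116/3] -> miss, prune

7 AABB tests over nodes [0, 4, 9, 10, 6, 12, 14]; 1 leaf entered; closest P6.

== RESULT ==
[0, 4, 9, 10, 6, 12, 14]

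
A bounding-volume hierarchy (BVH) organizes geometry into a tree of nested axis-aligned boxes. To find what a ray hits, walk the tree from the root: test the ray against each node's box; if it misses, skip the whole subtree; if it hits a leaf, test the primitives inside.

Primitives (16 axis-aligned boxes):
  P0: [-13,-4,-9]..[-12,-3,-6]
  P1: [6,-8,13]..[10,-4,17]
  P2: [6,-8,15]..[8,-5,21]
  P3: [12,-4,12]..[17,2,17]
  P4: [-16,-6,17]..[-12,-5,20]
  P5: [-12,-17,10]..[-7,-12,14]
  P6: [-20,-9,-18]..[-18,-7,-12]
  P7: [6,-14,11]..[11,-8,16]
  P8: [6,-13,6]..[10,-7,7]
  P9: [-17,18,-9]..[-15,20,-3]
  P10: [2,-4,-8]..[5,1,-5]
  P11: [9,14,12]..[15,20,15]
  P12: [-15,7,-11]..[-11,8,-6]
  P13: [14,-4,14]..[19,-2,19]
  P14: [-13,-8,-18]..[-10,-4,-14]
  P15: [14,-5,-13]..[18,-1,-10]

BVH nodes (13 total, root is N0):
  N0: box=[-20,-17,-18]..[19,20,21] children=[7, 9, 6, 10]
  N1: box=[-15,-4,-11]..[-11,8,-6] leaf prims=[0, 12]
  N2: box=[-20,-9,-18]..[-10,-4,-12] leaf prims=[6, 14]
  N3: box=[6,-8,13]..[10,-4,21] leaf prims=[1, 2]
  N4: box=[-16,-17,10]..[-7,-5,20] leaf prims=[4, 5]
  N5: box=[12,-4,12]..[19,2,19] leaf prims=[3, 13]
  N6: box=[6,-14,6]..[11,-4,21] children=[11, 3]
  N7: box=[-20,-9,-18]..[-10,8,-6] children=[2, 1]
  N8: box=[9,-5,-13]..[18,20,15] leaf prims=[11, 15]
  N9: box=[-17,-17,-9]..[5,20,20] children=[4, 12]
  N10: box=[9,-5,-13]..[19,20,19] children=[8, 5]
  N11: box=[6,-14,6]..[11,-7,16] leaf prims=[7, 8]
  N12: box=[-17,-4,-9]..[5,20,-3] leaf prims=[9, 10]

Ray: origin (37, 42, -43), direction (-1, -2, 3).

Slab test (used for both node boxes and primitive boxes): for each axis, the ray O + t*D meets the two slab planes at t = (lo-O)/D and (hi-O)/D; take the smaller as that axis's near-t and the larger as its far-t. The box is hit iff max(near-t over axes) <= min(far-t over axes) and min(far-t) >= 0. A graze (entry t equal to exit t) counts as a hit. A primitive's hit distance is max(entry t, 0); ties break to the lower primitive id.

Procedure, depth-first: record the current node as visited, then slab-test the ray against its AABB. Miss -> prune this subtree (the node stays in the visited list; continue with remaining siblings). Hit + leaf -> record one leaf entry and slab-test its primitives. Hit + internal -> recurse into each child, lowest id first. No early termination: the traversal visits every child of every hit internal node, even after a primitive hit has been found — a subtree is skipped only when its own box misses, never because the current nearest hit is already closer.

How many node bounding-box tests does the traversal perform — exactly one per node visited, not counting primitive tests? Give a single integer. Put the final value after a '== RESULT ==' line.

Walk:
N0 x:[18,57] y:[11,59/2] z:[25/3,64/3] -> hit [18,64/3], descend [6, 7, 9, 10]
  N6 x:[26,31] y:[23,28] z:[49/3,64/3] -> miss, prune
  N7 x:[47,57] y:[17,51/2] z:[25/3,37/3] -> miss, prune
  N9 x:[32,54] y:[11,59/2] z:[34/3,21] -> miss, prune
  N10 x:[18,28] y:[11,47/2] z:[10,62/3] -> hit [18,62/3], descend [5, 8]
    N5 x:[18,25] y:[20,23] z:[55/3,62/3] -> hit [20,62/3] leaf, test {P3@t=20, P13(miss)}
    N8 x:[19,28] y:[11,47/2] z:[10,58/3] -> hit [19,58/3] leaf, test {P11(miss), P15(miss)}

7 AABB tests over nodes [0, 6, 7, 9, 10, 5, 8]; 2 leaves entered; closest P3.

== RESULT ==
7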